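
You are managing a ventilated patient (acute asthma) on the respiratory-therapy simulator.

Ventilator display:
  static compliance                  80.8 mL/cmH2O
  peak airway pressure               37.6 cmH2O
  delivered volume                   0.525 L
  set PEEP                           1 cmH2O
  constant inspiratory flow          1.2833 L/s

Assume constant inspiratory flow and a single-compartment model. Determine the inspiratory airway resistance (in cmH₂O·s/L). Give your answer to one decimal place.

Equation of motion (constant flow): PIP = Vt/C + R·V̇ + PEEP.
R·V̇ = PIP − Vt/C − PEEP = 37.6 − 525/80.8 − 1 = 37.6 − 6.498 − 1 = 30.102 cmH2O.
R = 30.102 / 1.2833 = 23.457 cmH2O·s/L.

23.5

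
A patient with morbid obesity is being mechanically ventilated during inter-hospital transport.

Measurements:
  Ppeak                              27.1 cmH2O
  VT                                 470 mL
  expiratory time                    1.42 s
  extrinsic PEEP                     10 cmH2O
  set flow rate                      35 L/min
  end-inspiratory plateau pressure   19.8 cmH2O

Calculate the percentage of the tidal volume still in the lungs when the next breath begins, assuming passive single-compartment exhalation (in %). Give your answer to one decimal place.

9.4

Flow: 35 L/min ÷ 60 = 0.5833 L/s.
R = (PIP − Pplat)/V̇ = (27.1 − 19.8) / 0.5833 = 7.3/0.5833 = 12.515 cmH2O·s/L.
C = Vt/(Pplat − PEEP) = 470.0 / (19.8 − 10) = 470.0/9.8 = 47.959 mL/cmH2O.
τ = R × C = 12.515 × 0.04796 L/cmH2O = 0.6002 s.
Fraction remaining at end-expiration = e^(−Te/τ) = e^(−1.42/0.6002) = 0.09387 → 9.387%.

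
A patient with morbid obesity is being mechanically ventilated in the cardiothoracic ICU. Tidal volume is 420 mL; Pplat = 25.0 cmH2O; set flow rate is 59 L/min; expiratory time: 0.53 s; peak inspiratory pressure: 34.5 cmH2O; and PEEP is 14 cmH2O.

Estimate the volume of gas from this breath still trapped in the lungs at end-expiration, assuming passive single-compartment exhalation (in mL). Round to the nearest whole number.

100

Flow: 59 L/min ÷ 60 = 0.9833 L/s.
R = (PIP − Pplat)/V̇ = (34.5 − 25.0) / 0.9833 = 9.5/0.9833 = 9.661 cmH2O·s/L.
C = Vt/(Pplat − PEEP) = 420.0 / (25.0 − 14) = 420.0/11.0 = 38.182 mL/cmH2O.
τ = R × C = 9.661 × 0.03818 L/cmH2O = 0.3689 s.
Fraction remaining = e^(−Te/τ) = e^(−0.53/0.3689) = 0.2377.
Trapped volume = 420.0 × 0.2377 = 99.834 mL.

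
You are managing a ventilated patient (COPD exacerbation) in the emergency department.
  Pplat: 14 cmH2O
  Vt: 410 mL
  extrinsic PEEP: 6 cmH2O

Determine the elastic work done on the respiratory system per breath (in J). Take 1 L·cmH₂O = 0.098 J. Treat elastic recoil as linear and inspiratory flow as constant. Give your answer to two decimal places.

0.16

Elastic work ≈ ½ × (Pplat − PEEP) × Vt = 0.5 × (14 − 6) × 0.410 L = 0.5 × 8.0 × 0.410 = 1.64 L·cmH2O.
× 0.098 J/(L·cmH2O) → 0.1607 J.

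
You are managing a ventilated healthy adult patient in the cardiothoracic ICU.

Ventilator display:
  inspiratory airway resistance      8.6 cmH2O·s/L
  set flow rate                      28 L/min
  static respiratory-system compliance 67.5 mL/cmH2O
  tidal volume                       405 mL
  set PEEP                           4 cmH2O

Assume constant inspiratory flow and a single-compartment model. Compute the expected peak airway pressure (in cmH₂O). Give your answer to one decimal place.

Flow: 28 L/min ÷ 60 = 0.4667 L/s.
Equation of motion (constant flow): PIP = Vt/C + R·V̇ + PEEP.
PIP = 405/67.5 + 8.6×0.4667 + 4 = 6.0 + 4.014 + 4 = 14.014 cmH2O.

14.0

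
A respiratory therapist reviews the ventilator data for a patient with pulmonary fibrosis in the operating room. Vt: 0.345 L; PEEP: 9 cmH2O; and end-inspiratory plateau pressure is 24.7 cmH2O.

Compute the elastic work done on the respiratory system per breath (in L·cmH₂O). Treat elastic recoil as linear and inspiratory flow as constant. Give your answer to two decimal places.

2.71

Elastic work ≈ ½ × (Pplat − PEEP) × Vt = 0.5 × (24.7 − 9) × 0.345 L = 0.5 × 15.7 × 0.345 = 2.708 L·cmH2O.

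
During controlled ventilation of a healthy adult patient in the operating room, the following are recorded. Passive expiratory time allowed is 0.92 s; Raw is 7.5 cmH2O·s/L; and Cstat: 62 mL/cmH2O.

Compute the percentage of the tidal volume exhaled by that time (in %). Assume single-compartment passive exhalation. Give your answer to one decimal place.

86.2

τ = R × C = 7.5 × 62 mL/cmH2O = 7.5 × 0.062 L/cmH2O = 0.465 s.
Passive exhalation: V(t)/V₀ = e^(−t/τ) = e^(−0.92/0.465) = 0.1383.
Fraction exhaled = 1 − 0.1383 = 0.8617 → 86.17%.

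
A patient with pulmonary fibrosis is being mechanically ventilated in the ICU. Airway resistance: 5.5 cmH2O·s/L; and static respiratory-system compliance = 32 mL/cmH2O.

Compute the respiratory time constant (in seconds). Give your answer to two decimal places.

τ = R × C = 5.5 × 32 mL/cmH2O = 5.5 × 0.032 L/cmH2O = 0.176 s.

0.18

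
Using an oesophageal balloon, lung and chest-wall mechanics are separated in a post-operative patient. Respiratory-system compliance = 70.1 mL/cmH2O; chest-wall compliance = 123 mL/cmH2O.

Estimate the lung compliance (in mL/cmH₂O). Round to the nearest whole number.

1/CL = 1/Crs − 1/Ccw.
1/CL = 1/70.1 − 1/123 = 0.006135.
CL = 163.0 mL/cmH2O.

163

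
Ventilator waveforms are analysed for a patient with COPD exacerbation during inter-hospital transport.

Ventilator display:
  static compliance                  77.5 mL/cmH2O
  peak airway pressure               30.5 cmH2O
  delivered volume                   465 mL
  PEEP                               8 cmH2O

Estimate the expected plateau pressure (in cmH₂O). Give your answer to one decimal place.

Pplat = PEEP + Vt / Cstat = 8 + 465 / 77.5 = 8 + 6.0 = 14.0 cmH2O.

14.0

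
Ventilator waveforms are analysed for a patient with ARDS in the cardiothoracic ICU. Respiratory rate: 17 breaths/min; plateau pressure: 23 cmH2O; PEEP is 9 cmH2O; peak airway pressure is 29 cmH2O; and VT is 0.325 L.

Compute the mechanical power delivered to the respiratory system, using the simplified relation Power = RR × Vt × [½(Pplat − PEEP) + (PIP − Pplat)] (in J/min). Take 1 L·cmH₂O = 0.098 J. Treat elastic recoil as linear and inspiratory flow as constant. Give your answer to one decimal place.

7.0

Per-breath work = Vt × [½(Pplat−PEEP) + (PIP−Pplat)] = 0.325 × [0.5×14.0 + 6.0] = 0.325 × 13.0 = 4.225 L·cmH2O.
Power = 17 × 4.225 = 71.825 L·cmH2O/min.
× 0.098 J/(L·cmH2O) → 7.039 J/min.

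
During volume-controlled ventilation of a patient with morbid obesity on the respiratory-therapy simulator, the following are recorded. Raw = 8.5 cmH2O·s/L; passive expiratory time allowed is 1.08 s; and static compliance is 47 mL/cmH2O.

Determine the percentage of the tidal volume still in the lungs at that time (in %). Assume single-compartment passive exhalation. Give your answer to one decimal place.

6.7

τ = R × C = 8.5 × 47 mL/cmH2O = 8.5 × 0.047 L/cmH2O = 0.3995 s.
Passive exhalation: V(t)/V₀ = e^(−t/τ) = e^(−1.08/0.3995) = 0.06698.
Fraction remaining = 0.06698 → 6.698%.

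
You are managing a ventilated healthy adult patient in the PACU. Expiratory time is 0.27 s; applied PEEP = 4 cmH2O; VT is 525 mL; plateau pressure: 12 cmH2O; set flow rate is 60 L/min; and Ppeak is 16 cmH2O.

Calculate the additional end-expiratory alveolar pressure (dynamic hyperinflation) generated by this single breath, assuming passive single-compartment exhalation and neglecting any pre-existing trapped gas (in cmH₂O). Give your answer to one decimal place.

Flow: 60 L/min ÷ 60 = 1 L/s.
R = (PIP − Pplat)/V̇ = (16 − 12) / 1 = 4.0/1 = 4.0 cmH2O·s/L.
C = Vt/(Pplat − PEEP) = 525.0 / (12 − 4) = 525.0/8.0 = 65.625 mL/cmH2O.
τ = R × C = 4.0 × 0.06563 L/cmH2O = 0.2625 s.
Fraction remaining = e^(−Te/τ) = e^(−0.27/0.2625) = 0.3575; trapped volume = 525.0 × 0.3575 = 187.69 mL.
Additional alveolar pressure from trapping ≈ V_trapped / C = 187.69 / 65.625 = 2.86 cmH2O.

2.9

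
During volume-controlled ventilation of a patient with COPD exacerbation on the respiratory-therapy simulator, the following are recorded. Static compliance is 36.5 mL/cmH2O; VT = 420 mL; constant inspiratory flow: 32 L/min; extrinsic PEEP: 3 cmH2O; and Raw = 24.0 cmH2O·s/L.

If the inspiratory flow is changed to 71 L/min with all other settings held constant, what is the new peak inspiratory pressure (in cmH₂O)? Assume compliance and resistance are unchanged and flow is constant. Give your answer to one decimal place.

42.9

Flow: 32 L/min ÷ 60 = 0.5333 L/s.
New flow: 71 L/min ÷ 60 = 1.1833 L/s.
PIP = Vt/C + R·V̇ + PEEP (constant-flow equation of motion).
Only the resistive term changes: ΔPIP = R × ΔV̇ = 24.0 × (1.1833 − 0.5333) = 24.0 × 0.65 = 15.6 cmH2O.
Original PIP = 420/36.5 + 24.0×0.5333 + 3 = 27.306 cmH2O; new PIP = 27.306 + (15.6) = 42.906 cmH2O.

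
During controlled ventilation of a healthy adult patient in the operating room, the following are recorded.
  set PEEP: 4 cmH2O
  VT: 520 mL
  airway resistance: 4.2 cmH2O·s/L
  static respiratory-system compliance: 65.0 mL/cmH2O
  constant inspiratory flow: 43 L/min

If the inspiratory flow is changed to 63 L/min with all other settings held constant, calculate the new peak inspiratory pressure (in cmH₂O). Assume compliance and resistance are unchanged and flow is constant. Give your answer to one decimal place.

Flow: 43 L/min ÷ 60 = 0.7167 L/s.
New flow: 63 L/min ÷ 60 = 1.05 L/s.
PIP = Vt/C + R·V̇ + PEEP (constant-flow equation of motion).
Only the resistive term changes: ΔPIP = R × ΔV̇ = 4.2 × (1.05 − 0.7167) = 4.2 × 0.3333 = 1.4 cmH2O.
Original PIP = 520/65.0 + 4.2×0.7167 + 4 = 15.01 cmH2O; new PIP = 15.01 + (1.4) = 16.41 cmH2O.

16.4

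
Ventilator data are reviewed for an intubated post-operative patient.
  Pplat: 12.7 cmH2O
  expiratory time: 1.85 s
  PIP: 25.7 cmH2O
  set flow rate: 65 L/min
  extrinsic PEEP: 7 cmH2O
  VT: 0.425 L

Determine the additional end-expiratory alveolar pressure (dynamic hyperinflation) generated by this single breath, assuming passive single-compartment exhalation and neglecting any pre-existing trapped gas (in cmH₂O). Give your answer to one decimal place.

Flow: 65 L/min ÷ 60 = 1.0833 L/s.
R = (PIP − Pplat)/V̇ = (25.7 − 12.7) / 1.0833 = 13.0/1.0833 = 12.0 cmH2O·s/L.
C = Vt/(Pplat − PEEP) = 425.0 / (12.7 − 7) = 425.0/5.7 = 74.561 mL/cmH2O.
τ = R × C = 12.0 × 0.07456 L/cmH2O = 0.8947 s.
Fraction remaining = e^(−Te/τ) = e^(−1.85/0.8947) = 0.1265; trapped volume = 425.0 × 0.1265 = 53.763 mL.
Additional alveolar pressure from trapping ≈ V_trapped / C = 53.763 / 74.561 = 0.7211 cmH2O.

0.7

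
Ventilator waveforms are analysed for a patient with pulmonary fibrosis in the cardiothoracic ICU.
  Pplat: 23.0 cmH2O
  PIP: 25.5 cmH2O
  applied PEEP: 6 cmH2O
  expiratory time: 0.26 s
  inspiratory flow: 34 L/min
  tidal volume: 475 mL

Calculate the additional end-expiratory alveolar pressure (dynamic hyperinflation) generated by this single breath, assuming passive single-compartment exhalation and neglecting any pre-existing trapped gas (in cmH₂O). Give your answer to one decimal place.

2.1

Flow: 34 L/min ÷ 60 = 0.5667 L/s.
R = (PIP − Pplat)/V̇ = (25.5 − 23.0) / 0.5667 = 2.5/0.5667 = 4.412 cmH2O·s/L.
C = Vt/(Pplat − PEEP) = 475.0 / (23.0 − 6) = 475.0/17.0 = 27.941 mL/cmH2O.
τ = R × C = 4.412 × 0.02794 L/cmH2O = 0.1233 s.
Fraction remaining = e^(−Te/τ) = e^(−0.26/0.1233) = 0.1214; trapped volume = 475.0 × 0.1214 = 57.665 mL.
Additional alveolar pressure from trapping ≈ V_trapped / C = 57.665 / 27.941 = 2.064 cmH2O.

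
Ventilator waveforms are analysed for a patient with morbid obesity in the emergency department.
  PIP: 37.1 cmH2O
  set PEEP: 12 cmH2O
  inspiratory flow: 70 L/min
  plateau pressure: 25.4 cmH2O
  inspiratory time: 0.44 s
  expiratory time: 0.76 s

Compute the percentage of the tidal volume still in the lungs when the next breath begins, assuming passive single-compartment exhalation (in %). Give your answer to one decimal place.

Flow: 70 L/min ÷ 60 = 1.1667 L/s.
Vt = flow × Ti = 1.1667 L/s × 0.44 s × 1000 mL/L = 513.35 mL.
R = (PIP − Pplat)/V̇ = (37.1 − 25.4) / 1.1667 = 11.7/1.1667 = 10.028 cmH2O·s/L.
C = Vt/(Pplat − PEEP) = 513.35 / (25.4 − 12) = 513.35/13.4 = 38.31 mL/cmH2O.
τ = R × C = 10.028 × 0.03831 L/cmH2O = 0.3842 s.
Fraction remaining at end-expiration = e^(−Te/τ) = e^(−0.76/0.3842) = 0.1383 → 13.83%.

13.8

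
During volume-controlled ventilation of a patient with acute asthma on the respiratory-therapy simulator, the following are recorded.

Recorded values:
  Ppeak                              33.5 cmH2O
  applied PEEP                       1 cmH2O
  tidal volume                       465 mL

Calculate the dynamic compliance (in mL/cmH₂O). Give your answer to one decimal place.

14.3

Dynamic compliance = Vt / (PIP − PEEP) = 465 / (33.5 − 1) = 465 / 32.5 = 14.308 mL/cmH2O.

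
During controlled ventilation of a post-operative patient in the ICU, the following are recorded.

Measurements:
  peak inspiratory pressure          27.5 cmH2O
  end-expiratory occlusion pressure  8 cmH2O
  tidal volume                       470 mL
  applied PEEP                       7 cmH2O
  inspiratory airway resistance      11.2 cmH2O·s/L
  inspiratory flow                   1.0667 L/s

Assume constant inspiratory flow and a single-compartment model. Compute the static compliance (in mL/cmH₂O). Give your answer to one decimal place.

Total PEEP = 8 cmH2O (set 7 + intrinsic 1); this is the baseline alveolar pressure.
Equation of motion (constant flow): PIP = Vt/C + R·V̇ + PEEP.
Vt/C = PIP − R·V̇ − PEEP = 27.5 − 11.2×1.0667 − 8 = 27.5 − 11.947 − 8 = 7.553 cmH2O.
C = Vt / 7.553 = 470 / 7.553 = 62.227 mL/cmH2O.

62.2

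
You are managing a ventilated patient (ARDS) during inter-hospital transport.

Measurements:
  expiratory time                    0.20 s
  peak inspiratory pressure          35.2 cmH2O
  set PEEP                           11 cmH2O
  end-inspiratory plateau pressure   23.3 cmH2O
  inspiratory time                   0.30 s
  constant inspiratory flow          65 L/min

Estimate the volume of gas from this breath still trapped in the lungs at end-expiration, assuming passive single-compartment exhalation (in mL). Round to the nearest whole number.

Flow: 65 L/min ÷ 60 = 1.0833 L/s.
Vt = flow × Ti = 1.0833 L/s × 0.30 s × 1000 mL/L = 324.99 mL.
R = (PIP − Pplat)/V̇ = (35.2 − 23.3) / 1.0833 = 11.9/1.0833 = 10.985 cmH2O·s/L.
C = Vt/(Pplat − PEEP) = 324.99 / (23.3 − 11) = 324.99/12.3 = 26.422 mL/cmH2O.
τ = R × C = 10.985 × 0.02642 L/cmH2O = 0.2902 s.
Fraction remaining = e^(−Te/τ) = e^(−0.20/0.2902) = 0.502.
Trapped volume = 324.99 × 0.502 = 163.14 mL.

163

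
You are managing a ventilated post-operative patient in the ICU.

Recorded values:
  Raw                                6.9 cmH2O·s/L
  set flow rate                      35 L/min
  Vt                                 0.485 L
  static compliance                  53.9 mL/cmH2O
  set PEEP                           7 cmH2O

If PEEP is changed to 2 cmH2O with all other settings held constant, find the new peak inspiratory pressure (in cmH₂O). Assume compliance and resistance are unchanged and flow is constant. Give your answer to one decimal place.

Flow: 35 L/min ÷ 60 = 0.5833 L/s.
PIP = Vt/C + R·V̇ + PEEP (constant-flow equation of motion).
Only the baseline term changes: ΔPIP = ΔPEEP = 2 − 7 = -5.0 cmH2O.
Original PIP = 485/53.9 + 6.9×0.5833 + 7 = 20.023 cmH2O; new PIP = 20.023 + (-5.0) = 15.023 cmH2O.

15.0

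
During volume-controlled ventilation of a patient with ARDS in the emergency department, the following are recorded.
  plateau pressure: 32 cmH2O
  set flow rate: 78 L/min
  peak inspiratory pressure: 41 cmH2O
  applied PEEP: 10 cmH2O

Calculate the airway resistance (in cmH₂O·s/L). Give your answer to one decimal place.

6.9

Flow: 78 L/min ÷ 60 = 1.3 L/s.
Raw = (PIP − Pplat) / flow = (41 − 32) / 1.3 = 9.0 / 1.3 = 6.923 cmH2O·s/L.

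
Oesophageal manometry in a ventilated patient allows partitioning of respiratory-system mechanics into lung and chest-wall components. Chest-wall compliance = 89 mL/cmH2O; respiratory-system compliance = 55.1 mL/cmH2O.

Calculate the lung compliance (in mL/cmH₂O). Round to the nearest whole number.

145

1/CL = 1/Crs − 1/Ccw.
1/CL = 1/55.1 − 1/89 = 0.006913.
CL = 144.65 mL/cmH2O.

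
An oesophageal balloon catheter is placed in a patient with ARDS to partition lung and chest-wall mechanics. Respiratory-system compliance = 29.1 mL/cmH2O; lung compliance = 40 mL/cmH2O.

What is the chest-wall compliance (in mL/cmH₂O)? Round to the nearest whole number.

107

1/Ccw = 1/Crs − 1/CL.
1/Ccw = 1/29.1 − 1/40 = 0.009364.
Ccw = 106.79 mL/cmH2O.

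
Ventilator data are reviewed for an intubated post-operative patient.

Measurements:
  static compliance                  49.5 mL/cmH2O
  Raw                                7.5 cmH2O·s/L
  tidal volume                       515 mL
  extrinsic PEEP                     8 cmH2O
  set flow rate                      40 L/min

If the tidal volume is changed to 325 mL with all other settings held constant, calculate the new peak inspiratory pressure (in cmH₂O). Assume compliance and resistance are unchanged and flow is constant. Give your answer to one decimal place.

19.6

Flow: 40 L/min ÷ 60 = 0.6667 L/s.
PIP = Vt/C + R·V̇ + PEEP (constant-flow equation of motion).
Only the elastic term changes: ΔPIP = ΔVt / C = (325 − 515) / 49.5 = -3.838 cmH2O.
Original PIP = 515/49.5 + 7.5×0.6667 + 8 = 23.404 cmH2O; new PIP = 23.404 + (-3.838) = 19.566 cmH2O.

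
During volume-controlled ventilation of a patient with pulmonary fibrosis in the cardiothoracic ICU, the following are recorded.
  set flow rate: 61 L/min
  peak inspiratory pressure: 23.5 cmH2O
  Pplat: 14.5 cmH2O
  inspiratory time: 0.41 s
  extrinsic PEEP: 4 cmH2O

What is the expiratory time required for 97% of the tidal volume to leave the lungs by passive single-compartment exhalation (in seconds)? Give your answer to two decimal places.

Flow: 61 L/min ÷ 60 = 1.0167 L/s.
Vt = flow × Ti = 1.0167 L/s × 0.41 s × 1000 mL/L = 416.85 mL.
R = (PIP − Pplat)/V̇ = (23.5 − 14.5) / 1.0167 = 9.0/1.0167 = 8.852 cmH2O·s/L.
C = Vt/(Pplat − PEEP) = 416.85 / (14.5 − 4) = 416.85/10.5 = 39.7 mL/cmH2O.
τ = R × C = 8.852 × 0.0397 L/cmH2O = 0.3514 s.
t = −τ·ln(1 − 0.97) = −0.3514·ln(0.03) = 1.232 s.

1.23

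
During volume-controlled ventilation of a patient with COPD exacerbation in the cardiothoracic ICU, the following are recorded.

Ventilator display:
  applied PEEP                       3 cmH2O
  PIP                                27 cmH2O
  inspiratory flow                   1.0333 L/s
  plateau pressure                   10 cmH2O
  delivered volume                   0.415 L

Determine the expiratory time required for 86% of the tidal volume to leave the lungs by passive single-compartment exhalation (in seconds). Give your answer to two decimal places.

1.92

R = (PIP − Pplat)/V̇ = (27 − 10) / 1.0333 = 17.0/1.0333 = 16.452 cmH2O·s/L.
C = Vt/(Pplat − PEEP) = 415.0 / (10 − 3) = 415.0/7.0 = 59.286 mL/cmH2O.
τ = R × C = 16.452 × 0.05929 L/cmH2O = 0.9754 s.
t = −τ·ln(1 − 0.86) = −0.9754·ln(0.14) = 1.918 s.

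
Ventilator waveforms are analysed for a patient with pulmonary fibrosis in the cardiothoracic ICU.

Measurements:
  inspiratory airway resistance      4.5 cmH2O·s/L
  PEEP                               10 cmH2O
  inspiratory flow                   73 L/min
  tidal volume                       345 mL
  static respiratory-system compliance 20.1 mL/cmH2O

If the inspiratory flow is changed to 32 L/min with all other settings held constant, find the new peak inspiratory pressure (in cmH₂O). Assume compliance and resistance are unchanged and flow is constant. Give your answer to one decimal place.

29.6

Flow: 73 L/min ÷ 60 = 1.2167 L/s.
New flow: 32 L/min ÷ 60 = 0.5333 L/s.
PIP = Vt/C + R·V̇ + PEEP (constant-flow equation of motion).
Only the resistive term changes: ΔPIP = R × ΔV̇ = 4.5 × (0.5333 − 1.2167) = 4.5 × -0.6834 = -3.075 cmH2O.
Original PIP = 345/20.1 + 4.5×1.2167 + 10 = 32.639 cmH2O; new PIP = 32.639 + (-3.075) = 29.564 cmH2O.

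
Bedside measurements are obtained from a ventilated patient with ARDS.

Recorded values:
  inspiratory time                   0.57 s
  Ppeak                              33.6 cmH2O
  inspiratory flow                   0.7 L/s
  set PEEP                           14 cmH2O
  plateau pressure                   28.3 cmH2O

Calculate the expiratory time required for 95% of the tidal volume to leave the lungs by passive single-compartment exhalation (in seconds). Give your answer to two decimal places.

0.63

Vt = flow × Ti = 0.7 L/s × 0.57 s × 1000 mL/L = 399.0 mL.
R = (PIP − Pplat)/V̇ = (33.6 − 28.3) / 0.7 = 5.3/0.7 = 7.571 cmH2O·s/L.
C = Vt/(Pplat − PEEP) = 399.0 / (28.3 − 14) = 399.0/14.3 = 27.902 mL/cmH2O.
τ = R × C = 7.571 × 0.0279 L/cmH2O = 0.2112 s.
t = −τ·ln(1 − 0.95) = −0.2112·ln(0.05) = 0.6327 s.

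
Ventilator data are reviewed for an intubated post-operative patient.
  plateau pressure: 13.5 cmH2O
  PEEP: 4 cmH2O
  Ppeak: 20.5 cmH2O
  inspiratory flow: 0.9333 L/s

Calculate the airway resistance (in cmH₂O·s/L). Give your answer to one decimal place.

Raw = (PIP − Pplat) / flow = (20.5 − 13.5) / 0.9333 = 7.0 / 0.9333 = 7.5 cmH2O·s/L.

7.5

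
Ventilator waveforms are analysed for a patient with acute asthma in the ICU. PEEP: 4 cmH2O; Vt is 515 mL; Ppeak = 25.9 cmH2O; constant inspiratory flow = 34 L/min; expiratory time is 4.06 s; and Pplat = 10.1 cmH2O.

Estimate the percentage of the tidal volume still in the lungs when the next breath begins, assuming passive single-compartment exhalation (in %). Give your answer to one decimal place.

Flow: 34 L/min ÷ 60 = 0.5667 L/s.
R = (PIP − Pplat)/V̇ = (25.9 − 10.1) / 0.5667 = 15.8/0.5667 = 27.881 cmH2O·s/L.
C = Vt/(Pplat − PEEP) = 515.0 / (10.1 − 4) = 515.0/6.1 = 84.426 mL/cmH2O.
τ = R × C = 27.881 × 0.08443 L/cmH2O = 2.354 s.
Fraction remaining at end-expiration = e^(−Te/τ) = e^(−4.06/2.354) = 0.1782 → 17.82%.

17.8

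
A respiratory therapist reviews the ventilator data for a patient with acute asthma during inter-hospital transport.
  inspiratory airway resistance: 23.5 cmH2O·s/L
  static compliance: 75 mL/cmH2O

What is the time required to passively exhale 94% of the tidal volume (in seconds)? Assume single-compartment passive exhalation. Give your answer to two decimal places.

τ = R × C = 23.5 × 75 mL/cmH2O = 23.5 × 0.075 L/cmH2O = 1.763 s.
Exhaled fraction f = 1 − e^(−t/τ) → t = −τ·ln(1 − f) = −1.763·ln(0.06) = 4.96 s.

4.96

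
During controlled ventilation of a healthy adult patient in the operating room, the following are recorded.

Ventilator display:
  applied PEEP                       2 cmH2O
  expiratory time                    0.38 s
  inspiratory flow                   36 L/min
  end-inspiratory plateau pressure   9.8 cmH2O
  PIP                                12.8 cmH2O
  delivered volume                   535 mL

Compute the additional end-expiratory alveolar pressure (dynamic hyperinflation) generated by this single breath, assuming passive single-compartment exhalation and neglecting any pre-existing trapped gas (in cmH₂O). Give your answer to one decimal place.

2.6

Flow: 36 L/min ÷ 60 = 0.6 L/s.
R = (PIP − Pplat)/V̇ = (12.8 − 9.8) / 0.6 = 3.0/0.6 = 5.0 cmH2O·s/L.
C = Vt/(Pplat − PEEP) = 535.0 / (9.8 − 2) = 535.0/7.8 = 68.59 mL/cmH2O.
τ = R × C = 5.0 × 0.06859 L/cmH2O = 0.343 s.
Fraction remaining = e^(−Te/τ) = e^(−0.38/0.343) = 0.3303; trapped volume = 535.0 × 0.3303 = 176.71 mL.
Additional alveolar pressure from trapping ≈ V_trapped / C = 176.71 / 68.59 = 2.576 cmH2O.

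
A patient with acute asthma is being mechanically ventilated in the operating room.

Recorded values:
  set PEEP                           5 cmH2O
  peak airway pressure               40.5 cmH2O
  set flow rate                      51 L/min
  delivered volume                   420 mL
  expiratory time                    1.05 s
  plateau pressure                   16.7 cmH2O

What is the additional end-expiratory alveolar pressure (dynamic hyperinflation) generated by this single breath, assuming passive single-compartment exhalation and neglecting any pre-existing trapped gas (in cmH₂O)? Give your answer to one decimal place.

Flow: 51 L/min ÷ 60 = 0.85 L/s.
R = (PIP − Pplat)/V̇ = (40.5 − 16.7) / 0.85 = 23.8/0.85 = 28.0 cmH2O·s/L.
C = Vt/(Pplat − PEEP) = 420.0 / (16.7 − 5) = 420.0/11.7 = 35.897 mL/cmH2O.
τ = R × C = 28.0 × 0.0359 L/cmH2O = 1.005 s.
Fraction remaining = e^(−Te/τ) = e^(−1.05/1.005) = 0.3518; trapped volume = 420.0 × 0.3518 = 147.76 mL.
Additional alveolar pressure from trapping ≈ V_trapped / C = 147.76 / 35.897 = 4.116 cmH2O.

4.1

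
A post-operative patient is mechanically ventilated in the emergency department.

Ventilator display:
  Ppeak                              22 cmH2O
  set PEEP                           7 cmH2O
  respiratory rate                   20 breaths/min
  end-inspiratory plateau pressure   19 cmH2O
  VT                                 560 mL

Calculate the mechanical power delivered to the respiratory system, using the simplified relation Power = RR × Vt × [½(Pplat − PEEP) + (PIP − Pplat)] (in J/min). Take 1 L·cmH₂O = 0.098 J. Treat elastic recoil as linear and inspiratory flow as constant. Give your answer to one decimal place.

9.9

Per-breath work = Vt × [½(Pplat−PEEP) + (PIP−Pplat)] = 0.560 × [0.5×12.0 + 3.0] = 0.560 × 9.0 = 5.04 L·cmH2O.
Power = 20 × 5.04 = 100.8 L·cmH2O/min.
× 0.098 J/(L·cmH2O) → 9.878 J/min.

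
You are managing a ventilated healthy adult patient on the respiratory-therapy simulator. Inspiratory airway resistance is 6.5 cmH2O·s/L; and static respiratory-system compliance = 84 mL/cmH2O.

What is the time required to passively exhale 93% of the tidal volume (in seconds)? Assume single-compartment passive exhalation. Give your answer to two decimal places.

τ = R × C = 6.5 × 84 mL/cmH2O = 6.5 × 0.084 L/cmH2O = 0.546 s.
Exhaled fraction f = 1 − e^(−t/τ) → t = −τ·ln(1 − f) = −0.546·ln(0.07) = 1.452 s.

1.45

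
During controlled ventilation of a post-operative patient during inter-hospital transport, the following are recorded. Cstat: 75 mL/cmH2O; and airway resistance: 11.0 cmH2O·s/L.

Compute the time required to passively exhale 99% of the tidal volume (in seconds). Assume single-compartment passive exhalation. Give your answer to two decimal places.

3.80

τ = R × C = 11.0 × 75 mL/cmH2O = 11.0 × 0.075 L/cmH2O = 0.825 s.
Exhaled fraction f = 1 − e^(−t/τ) → t = −τ·ln(1 − f) = −0.825·ln(0.01) = 3.799 s.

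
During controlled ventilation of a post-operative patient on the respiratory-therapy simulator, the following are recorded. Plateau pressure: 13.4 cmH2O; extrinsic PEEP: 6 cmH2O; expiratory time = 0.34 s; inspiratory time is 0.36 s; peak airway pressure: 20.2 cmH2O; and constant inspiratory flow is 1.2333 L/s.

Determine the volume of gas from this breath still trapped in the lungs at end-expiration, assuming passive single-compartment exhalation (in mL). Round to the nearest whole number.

Vt = flow × Ti = 1.2333 L/s × 0.36 s × 1000 mL/L = 443.99 mL.
R = (PIP − Pplat)/V̇ = (20.2 − 13.4) / 1.2333 = 6.8/1.2333 = 5.514 cmH2O·s/L.
C = Vt/(Pplat − PEEP) = 443.99 / (13.4 − 6) = 443.99/7.4 = 59.999 mL/cmH2O.
τ = R × C = 5.514 × 0.06 L/cmH2O = 0.3308 s.
Fraction remaining = e^(−Te/τ) = e^(−0.34/0.3308) = 0.3578.
Trapped volume = 443.99 × 0.3578 = 158.86 mL.

159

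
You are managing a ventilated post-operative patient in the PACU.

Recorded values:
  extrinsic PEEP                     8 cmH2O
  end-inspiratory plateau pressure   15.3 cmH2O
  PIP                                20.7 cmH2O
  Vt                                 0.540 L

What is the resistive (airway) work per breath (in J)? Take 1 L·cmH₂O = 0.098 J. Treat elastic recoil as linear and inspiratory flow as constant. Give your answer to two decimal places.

0.29

With constant inspiratory flow the resistive pressure is constant at PIP − Pplat = 20.7 − 15.3 = 5.4 cmH2O, so resistive work = 5.4 × 0.540 = 2.916 L·cmH2O.
× 0.098 J/(L·cmH2O) → 0.2858 J.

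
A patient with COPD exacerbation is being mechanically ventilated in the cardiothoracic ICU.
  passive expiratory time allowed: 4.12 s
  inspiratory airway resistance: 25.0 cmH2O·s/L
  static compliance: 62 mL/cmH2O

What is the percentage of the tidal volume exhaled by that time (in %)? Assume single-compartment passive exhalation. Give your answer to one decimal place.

93.0

τ = R × C = 25.0 × 62 mL/cmH2O = 25.0 × 0.062 L/cmH2O = 1.55 s.
Passive exhalation: V(t)/V₀ = e^(−t/τ) = e^(−4.12/1.55) = 0.07008.
Fraction exhaled = 1 − 0.07008 = 0.9299 → 92.99%.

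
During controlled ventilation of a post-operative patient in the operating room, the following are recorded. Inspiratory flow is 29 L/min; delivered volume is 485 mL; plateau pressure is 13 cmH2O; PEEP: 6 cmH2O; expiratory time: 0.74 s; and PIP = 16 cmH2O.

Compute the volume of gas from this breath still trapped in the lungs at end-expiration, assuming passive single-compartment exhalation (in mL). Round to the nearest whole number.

87

Flow: 29 L/min ÷ 60 = 0.4833 L/s.
R = (PIP − Pplat)/V̇ = (16 − 13) / 0.4833 = 3.0/0.4833 = 6.207 cmH2O·s/L.
C = Vt/(Pplat − PEEP) = 485.0 / (13 − 6) = 485.0/7.0 = 69.286 mL/cmH2O.
τ = R × C = 6.207 × 0.06929 L/cmH2O = 0.4301 s.
Fraction remaining = e^(−Te/τ) = e^(−0.74/0.4301) = 0.179.
Trapped volume = 485.0 × 0.179 = 86.815 mL.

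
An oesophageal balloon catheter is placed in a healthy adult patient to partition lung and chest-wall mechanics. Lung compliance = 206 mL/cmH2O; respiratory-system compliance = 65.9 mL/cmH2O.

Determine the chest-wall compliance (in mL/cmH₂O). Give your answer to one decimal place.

1/Ccw = 1/Crs − 1/CL.
1/Ccw = 1/65.9 − 1/206 = 0.01032.
Ccw = 96.899 mL/cmH2O.

96.9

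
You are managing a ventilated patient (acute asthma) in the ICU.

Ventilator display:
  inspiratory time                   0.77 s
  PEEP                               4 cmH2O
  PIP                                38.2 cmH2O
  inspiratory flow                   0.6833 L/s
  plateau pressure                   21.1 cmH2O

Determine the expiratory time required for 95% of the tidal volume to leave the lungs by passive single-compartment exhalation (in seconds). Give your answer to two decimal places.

Vt = flow × Ti = 0.6833 L/s × 0.77 s × 1000 mL/L = 526.14 mL.
R = (PIP − Pplat)/V̇ = (38.2 − 21.1) / 0.6833 = 17.1/0.6833 = 25.026 cmH2O·s/L.
C = Vt/(Pplat − PEEP) = 526.14 / (21.1 − 4) = 526.14/17.1 = 30.768 mL/cmH2O.
τ = R × C = 25.026 × 0.03077 L/cmH2O = 0.7701 s.
t = −τ·ln(1 − 0.95) = −0.7701·ln(0.05) = 2.307 s.

2.31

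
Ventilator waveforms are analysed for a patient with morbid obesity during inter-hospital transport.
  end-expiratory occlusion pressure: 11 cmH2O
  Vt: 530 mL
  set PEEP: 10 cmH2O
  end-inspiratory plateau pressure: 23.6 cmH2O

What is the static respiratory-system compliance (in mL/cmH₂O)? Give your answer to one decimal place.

End-expiratory occlusion gives total PEEP = 11 cmH2O (intrinsic PEEP = 11 − 10 = 1). Use total PEEP for the elastic gradient.
Cstat = Vt / (Pplat − PEEPtotal) = 530 / (23.6 − 11) = 530 / 12.6 = 42.063 mL/cmH2O.

42.1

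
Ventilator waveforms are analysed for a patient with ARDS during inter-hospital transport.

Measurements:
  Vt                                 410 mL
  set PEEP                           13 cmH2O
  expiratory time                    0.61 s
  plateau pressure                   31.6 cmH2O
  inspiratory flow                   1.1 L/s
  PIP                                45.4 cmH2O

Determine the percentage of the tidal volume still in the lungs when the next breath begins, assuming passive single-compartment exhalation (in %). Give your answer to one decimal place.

R = (PIP − Pplat)/V̇ = (45.4 − 31.6) / 1.1 = 13.8/1.1 = 12.545 cmH2O·s/L.
C = Vt/(Pplat − PEEP) = 410.0 / (31.6 − 13) = 410.0/18.6 = 22.043 mL/cmH2O.
τ = R × C = 12.545 × 0.02204 L/cmH2O = 0.2765 s.
Fraction remaining at end-expiration = e^(−Te/τ) = e^(−0.61/0.2765) = 0.1101 → 11.01%.

11.0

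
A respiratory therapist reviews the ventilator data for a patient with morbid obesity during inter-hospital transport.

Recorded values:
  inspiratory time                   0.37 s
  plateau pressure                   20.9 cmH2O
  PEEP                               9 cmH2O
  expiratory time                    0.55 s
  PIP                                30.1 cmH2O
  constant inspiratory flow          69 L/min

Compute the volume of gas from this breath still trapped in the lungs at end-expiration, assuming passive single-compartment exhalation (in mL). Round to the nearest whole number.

62

Flow: 69 L/min ÷ 60 = 1.15 L/s.
Vt = flow × Ti = 1.15 L/s × 0.37 s × 1000 mL/L = 425.5 mL.
R = (PIP − Pplat)/V̇ = (30.1 − 20.9) / 1.15 = 9.2/1.15 = 8.0 cmH2O·s/L.
C = Vt/(Pplat − PEEP) = 425.5 / (20.9 − 9) = 425.5/11.9 = 35.756 mL/cmH2O.
τ = R × C = 8.0 × 0.03576 L/cmH2O = 0.2861 s.
Fraction remaining = e^(−Te/τ) = e^(−0.55/0.2861) = 0.1463.
Trapped volume = 425.5 × 0.1463 = 62.251 mL.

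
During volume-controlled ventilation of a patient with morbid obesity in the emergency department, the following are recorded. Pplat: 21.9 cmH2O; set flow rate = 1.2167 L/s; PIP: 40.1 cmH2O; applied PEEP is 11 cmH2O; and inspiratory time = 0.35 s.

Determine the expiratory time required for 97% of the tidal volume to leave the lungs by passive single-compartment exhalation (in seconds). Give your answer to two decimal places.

2.05

Vt = flow × Ti = 1.2167 L/s × 0.35 s × 1000 mL/L = 425.85 mL.
R = (PIP − Pplat)/V̇ = (40.1 − 21.9) / 1.2167 = 18.2/1.2167 = 14.958 cmH2O·s/L.
C = Vt/(Pplat − PEEP) = 425.85 / (21.9 − 11) = 425.85/10.9 = 39.069 mL/cmH2O.
τ = R × C = 14.958 × 0.03907 L/cmH2O = 0.5844 s.
t = −τ·ln(1 − 0.97) = −0.5844·ln(0.03) = 2.049 s.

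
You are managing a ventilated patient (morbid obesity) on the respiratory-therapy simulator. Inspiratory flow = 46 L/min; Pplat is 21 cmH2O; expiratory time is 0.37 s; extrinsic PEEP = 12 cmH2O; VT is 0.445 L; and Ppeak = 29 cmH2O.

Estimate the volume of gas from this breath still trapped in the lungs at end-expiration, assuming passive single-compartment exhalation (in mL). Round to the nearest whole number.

Flow: 46 L/min ÷ 60 = 0.7667 L/s.
R = (PIP − Pplat)/V̇ = (29 − 21) / 0.7667 = 8.0/0.7667 = 10.434 cmH2O·s/L.
C = Vt/(Pplat − PEEP) = 445.0 / (21 − 12) = 445.0/9.0 = 49.444 mL/cmH2O.
τ = R × C = 10.434 × 0.04944 L/cmH2O = 0.5159 s.
Fraction remaining = e^(−Te/τ) = e^(−0.37/0.5159) = 0.4881.
Trapped volume = 445.0 × 0.4881 = 217.2 mL.

217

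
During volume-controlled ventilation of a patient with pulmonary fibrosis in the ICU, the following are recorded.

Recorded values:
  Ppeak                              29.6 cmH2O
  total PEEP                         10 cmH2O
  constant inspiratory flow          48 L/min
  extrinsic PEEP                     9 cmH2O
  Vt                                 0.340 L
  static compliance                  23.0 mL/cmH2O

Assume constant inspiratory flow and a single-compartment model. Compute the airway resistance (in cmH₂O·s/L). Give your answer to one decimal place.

6.0

Flow: 48 L/min ÷ 60 = 0.8 L/s.
Total PEEP = 10 cmH2O (set 9 + intrinsic 1); this is the baseline alveolar pressure.
Equation of motion (constant flow): PIP = Vt/C + R·V̇ + PEEP.
R·V̇ = PIP − Vt/C − PEEP = 29.6 − 340/23.0 − 10 = 29.6 − 14.783 − 10 = 4.817 cmH2O.
R = 4.817 / 0.8 = 6.021 cmH2O·s/L.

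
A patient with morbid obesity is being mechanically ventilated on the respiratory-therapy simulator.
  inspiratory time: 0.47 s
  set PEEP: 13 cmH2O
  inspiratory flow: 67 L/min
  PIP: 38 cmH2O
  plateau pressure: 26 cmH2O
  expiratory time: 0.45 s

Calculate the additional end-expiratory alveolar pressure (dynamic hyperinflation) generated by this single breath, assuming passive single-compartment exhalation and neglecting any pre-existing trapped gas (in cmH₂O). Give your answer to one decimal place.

4.6

Flow: 67 L/min ÷ 60 = 1.1167 L/s.
Vt = flow × Ti = 1.1167 L/s × 0.47 s × 1000 mL/L = 524.85 mL.
R = (PIP − Pplat)/V̇ = (38 − 26) / 1.1167 = 12.0/1.1167 = 10.746 cmH2O·s/L.
C = Vt/(Pplat − PEEP) = 524.85 / (26 − 13) = 524.85/13.0 = 40.373 mL/cmH2O.
τ = R × C = 10.746 × 0.04037 L/cmH2O = 0.4338 s.
Fraction remaining = e^(−Te/τ) = e^(−0.45/0.4338) = 0.3544; trapped volume = 524.85 × 0.3544 = 186.01 mL.
Additional alveolar pressure from trapping ≈ V_trapped / C = 186.01 / 40.373 = 4.607 cmH2O.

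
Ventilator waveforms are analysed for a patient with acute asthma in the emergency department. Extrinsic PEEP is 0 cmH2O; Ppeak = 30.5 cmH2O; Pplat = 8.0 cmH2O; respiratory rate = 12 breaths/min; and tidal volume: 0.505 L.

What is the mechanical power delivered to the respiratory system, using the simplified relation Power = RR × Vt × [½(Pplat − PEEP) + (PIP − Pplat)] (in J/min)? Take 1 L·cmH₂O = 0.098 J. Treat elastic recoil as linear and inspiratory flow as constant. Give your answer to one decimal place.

Per-breath work = Vt × [½(Pplat−PEEP) + (PIP−Pplat)] = 0.505 × [0.5×8.0 + 22.5] = 0.505 × 26.5 = 13.383 L·cmH2O.
Power = 12 × 13.383 = 160.6 L·cmH2O/min.
× 0.098 J/(L·cmH2O) → 15.739 J/min.

15.7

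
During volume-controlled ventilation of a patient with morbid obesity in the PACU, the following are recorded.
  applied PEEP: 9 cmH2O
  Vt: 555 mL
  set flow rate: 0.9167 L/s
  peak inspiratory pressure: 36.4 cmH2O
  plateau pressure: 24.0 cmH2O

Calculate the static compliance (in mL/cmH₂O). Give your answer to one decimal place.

Cstat = Vt / (Pplat − PEEP) = 555 / (24.0 − 9) = 555 / 15.0 = 37.0 mL/cmH2O.

37.0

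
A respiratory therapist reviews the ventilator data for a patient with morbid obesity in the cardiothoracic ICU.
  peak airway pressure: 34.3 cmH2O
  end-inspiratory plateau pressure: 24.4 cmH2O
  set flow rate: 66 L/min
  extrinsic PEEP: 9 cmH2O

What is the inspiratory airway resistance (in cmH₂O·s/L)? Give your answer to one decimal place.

Flow: 66 L/min ÷ 60 = 1.1 L/s.
Raw = (PIP − Pplat) / flow = (34.3 − 24.4) / 1.1 = 9.9 / 1.1 = 9.0 cmH2O·s/L.

9.0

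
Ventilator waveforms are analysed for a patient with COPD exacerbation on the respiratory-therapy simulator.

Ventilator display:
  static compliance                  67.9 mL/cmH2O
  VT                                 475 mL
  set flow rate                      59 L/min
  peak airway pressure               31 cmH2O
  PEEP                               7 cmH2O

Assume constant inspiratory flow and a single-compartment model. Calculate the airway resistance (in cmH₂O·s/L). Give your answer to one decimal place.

17.3

Flow: 59 L/min ÷ 60 = 0.9833 L/s.
Equation of motion (constant flow): PIP = Vt/C + R·V̇ + PEEP.
R·V̇ = PIP − Vt/C − PEEP = 31 − 475/67.9 − 7 = 31 − 6.996 − 7 = 17.004 cmH2O.
R = 17.004 / 0.9833 = 17.293 cmH2O·s/L.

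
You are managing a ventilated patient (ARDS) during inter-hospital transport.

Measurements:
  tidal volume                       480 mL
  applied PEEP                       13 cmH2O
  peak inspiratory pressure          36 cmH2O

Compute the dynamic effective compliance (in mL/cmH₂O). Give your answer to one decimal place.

Dynamic compliance = Vt / (PIP − PEEP) = 480 / (36 − 13) = 480 / 23.0 = 20.87 mL/cmH2O.

20.9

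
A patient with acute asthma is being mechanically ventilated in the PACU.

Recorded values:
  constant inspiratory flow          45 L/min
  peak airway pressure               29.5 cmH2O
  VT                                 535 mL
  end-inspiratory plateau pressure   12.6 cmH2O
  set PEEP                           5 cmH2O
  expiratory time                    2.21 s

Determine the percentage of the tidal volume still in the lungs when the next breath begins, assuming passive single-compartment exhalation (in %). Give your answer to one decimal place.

Flow: 45 L/min ÷ 60 = 0.75 L/s.
R = (PIP − Pplat)/V̇ = (29.5 − 12.6) / 0.75 = 16.9/0.75 = 22.533 cmH2O·s/L.
C = Vt/(Pplat − PEEP) = 535.0 / (12.6 − 5) = 535.0/7.6 = 70.395 mL/cmH2O.
τ = R × C = 22.533 × 0.0704 L/cmH2O = 1.586 s.
Fraction remaining at end-expiration = e^(−Te/τ) = e^(−2.21/1.586) = 0.2482 → 24.82%.

24.8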